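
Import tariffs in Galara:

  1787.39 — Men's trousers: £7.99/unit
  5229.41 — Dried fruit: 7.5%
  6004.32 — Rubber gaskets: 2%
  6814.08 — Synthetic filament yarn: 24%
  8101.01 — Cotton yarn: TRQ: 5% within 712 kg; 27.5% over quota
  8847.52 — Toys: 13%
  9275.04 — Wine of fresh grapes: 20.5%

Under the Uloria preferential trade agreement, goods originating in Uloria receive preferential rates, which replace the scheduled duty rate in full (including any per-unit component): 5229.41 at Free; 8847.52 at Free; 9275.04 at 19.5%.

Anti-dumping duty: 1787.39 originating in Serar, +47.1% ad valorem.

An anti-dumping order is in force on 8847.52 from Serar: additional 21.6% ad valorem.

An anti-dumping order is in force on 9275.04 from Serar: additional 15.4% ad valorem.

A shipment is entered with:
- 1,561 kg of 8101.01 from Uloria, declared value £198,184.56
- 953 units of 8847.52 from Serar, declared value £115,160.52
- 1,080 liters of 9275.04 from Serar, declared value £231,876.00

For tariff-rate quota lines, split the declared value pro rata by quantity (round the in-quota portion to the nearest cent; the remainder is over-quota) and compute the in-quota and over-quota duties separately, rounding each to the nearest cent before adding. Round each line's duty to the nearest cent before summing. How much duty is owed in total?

Line 1 (8101.01, Uloria, 1,561 kg, £198,184.56):
Code 8101.01 is under a tariff-rate quota (threshold 712 kg). In-quota: 712 kg at 5%; over-quota: 849 kg at 27.5%.
Pro-rata value split: in-quota = £198,184.56 × 712/1,561 = £90,395.52; over-quota = £198,184.56 − £90,395.52 = £107,789.04.
In-quota duty = £90,395.52 × 5% = £4,519.78. Over-quota duty = £107,789.04 × 27.5% = £29,641.99.
Line duty = £4,519.78 + £29,641.99 = £34,161.77.
Line 2 (8847.52, Serar, 953 units, £115,160.52):
Base rate for 8847.52 is 13%.
8847.52 has an FTA preferential rate, but origin Serar is not Uloria; base rate stands.
Additional duty on 8847.52 from Serar: +21.6%. Applied ad valorem rate: 13% + 21.6% = 34.6%.
Duty = £115,160.52 × 34.6% = £39,845.54.
Line 3 (9275.04, Serar, 1,080 liters, £231,876.00):
Base rate for 9275.04 is 20.5%.
9275.04 has an FTA preferential rate, but origin Serar is not Uloria; base rate stands.
Additional duty on 9275.04 from Serar: +15.4%. Applied ad valorem rate: 20.5% + 15.4% = 35.9%.
Duty = £231,876.00 × 35.9% = £83,243.48.
Total = £34,161.77 + £39,845.54 + £83,243.48 = £157,250.79.

£157,250.79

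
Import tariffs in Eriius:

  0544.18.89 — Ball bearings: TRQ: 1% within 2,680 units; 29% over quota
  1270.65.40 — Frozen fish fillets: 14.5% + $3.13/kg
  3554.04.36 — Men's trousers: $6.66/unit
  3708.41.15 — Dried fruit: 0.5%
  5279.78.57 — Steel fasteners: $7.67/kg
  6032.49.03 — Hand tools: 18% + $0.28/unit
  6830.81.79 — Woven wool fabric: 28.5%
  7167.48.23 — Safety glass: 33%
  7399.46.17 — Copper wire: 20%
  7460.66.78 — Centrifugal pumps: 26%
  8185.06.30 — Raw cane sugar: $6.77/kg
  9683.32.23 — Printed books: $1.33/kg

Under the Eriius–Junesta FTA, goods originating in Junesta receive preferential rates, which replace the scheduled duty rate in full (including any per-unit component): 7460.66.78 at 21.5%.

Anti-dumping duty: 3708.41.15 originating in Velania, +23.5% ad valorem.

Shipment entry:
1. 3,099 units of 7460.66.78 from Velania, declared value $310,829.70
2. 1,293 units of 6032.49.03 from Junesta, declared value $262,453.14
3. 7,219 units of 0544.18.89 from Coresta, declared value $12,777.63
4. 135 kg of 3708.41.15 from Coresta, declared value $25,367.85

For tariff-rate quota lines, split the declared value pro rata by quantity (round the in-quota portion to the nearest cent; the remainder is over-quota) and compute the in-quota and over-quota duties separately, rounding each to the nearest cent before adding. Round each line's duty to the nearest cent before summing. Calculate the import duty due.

Line 1 (7460.66.78, Velania, 3,099 units, $310,829.70):
Base rate for 7460.66.78 is 26%.
7460.66.78 has an FTA preferential rate, but origin Velania is not Junesta; base rate stands.
Duty = $310,829.70 × 26% = $80,815.72.
Line 2 (6032.49.03, Junesta, 1,293 units, $262,453.14):
Base rate for 6032.49.03 is 18% + $0.28/unit.
Origin Junesta is the FTA partner but 6032.49.03 is not on the preference list; base rate stands.
Duty = $262,453.14 × 18% + 1,293 × $0.28 = $47,603.61.
Line 3 (0544.18.89, Coresta, 7,219 units, $12,777.63):
Code 0544.18.89 is under a tariff-rate quota (threshold 2,680 units). In-quota: 2,680 units at 1%; over-quota: 4,539 units at 29%.
Pro-rata value split: in-quota = $12,777.63 × 2,680/7,219 = $4,743.60; over-quota = $12,777.63 − $4,743.60 = $8,034.03.
In-quota duty = $4,743.60 × 1% = $47.44. Over-quota duty = $8,034.03 × 29% = $2,329.87.
Line duty = $47.44 + $2,329.87 = $2,377.31.
Line 4 (3708.41.15, Coresta, 135 kg, $25,367.85):
Base rate for 3708.41.15 is 0.5%.
The additional-duty order on 3708.41.15 targets Velania, not Coresta; it does not apply.
Duty = $25,367.85 × 0.5% = $126.84.
Total = $80,815.72 + $47,603.61 + $2,377.31 + $126.84 = $130,923.48.

$130,923.48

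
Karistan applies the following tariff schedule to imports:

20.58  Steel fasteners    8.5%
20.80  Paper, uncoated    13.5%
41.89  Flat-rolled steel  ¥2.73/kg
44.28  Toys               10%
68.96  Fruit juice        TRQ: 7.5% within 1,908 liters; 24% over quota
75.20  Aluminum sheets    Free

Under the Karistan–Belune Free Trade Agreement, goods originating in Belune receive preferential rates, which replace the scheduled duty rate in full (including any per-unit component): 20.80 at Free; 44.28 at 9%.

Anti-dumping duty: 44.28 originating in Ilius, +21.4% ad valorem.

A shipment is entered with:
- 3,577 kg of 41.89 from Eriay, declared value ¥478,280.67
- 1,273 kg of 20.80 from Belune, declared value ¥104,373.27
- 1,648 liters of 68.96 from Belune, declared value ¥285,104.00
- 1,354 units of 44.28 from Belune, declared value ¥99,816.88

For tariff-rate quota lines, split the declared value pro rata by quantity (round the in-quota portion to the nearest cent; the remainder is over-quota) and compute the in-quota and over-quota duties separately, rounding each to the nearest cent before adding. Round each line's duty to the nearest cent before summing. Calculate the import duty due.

Line 1 (41.89, Eriay, 3,577 kg, ¥478,280.67):
Base rate for 41.89 is ¥2.73/kg.
Duty = 3,577 × ¥2.73 = ¥9,765.21.
Line 2 (20.80, Belune, 1,273 kg, ¥104,373.27):
Base rate for 20.80 is 13.5%.
Origin Belune qualifies under the Karistan–Belune agreement and 20.80 is covered: preferential rate Free applies instead.
Duty = ¥104,373.27 × 0% = ¥0.00.
Line 3 (68.96, Belune, 1,648 liters, ¥285,104.00):
Code 68.96 is under a tariff-rate quota (threshold 1,908 liters). Quantity 1,648 liters is within the quota, so the in-quota rate 7.5% applies to the full value.
Duty = ¥285,104.00 × 7.5% = ¥21,382.80.
Line 4 (44.28, Belune, 1,354 units, ¥99,816.88):
Base rate for 44.28 is 10%.
Origin Belune qualifies under the Karistan–Belune agreement and 44.28 is covered: preferential rate 9% applies instead.
The additional-duty order on 44.28 targets Ilius, not Belune; it does not apply.
Duty = ¥99,816.88 × 9% = ¥8,983.52.
Total = ¥9,765.21 + ¥0.00 + ¥21,382.80 + ¥8,983.52 = ¥40,131.53.

¥40,131.53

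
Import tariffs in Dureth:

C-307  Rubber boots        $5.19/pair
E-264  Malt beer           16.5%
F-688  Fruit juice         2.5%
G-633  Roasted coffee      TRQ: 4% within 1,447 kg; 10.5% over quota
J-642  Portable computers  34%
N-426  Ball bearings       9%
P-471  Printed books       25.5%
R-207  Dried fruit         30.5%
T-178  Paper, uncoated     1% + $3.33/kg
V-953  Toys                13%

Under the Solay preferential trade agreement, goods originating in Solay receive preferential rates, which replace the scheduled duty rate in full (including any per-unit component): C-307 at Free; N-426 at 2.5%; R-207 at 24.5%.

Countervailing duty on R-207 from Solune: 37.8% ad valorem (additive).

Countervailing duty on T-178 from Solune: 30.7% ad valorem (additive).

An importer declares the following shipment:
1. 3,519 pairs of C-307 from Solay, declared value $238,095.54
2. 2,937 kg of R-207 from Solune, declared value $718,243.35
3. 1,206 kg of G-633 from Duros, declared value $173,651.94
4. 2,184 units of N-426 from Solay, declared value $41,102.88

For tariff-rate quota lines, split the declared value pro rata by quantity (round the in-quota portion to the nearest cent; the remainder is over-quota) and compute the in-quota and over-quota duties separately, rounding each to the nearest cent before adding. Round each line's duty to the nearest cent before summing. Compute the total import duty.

$498,533.86

Line 1 (C-307, Solay, 3,519 pairs, $238,095.54):
Base rate for C-307 is $5.19/pair.
Origin Solay qualifies under the Dureth–Solay agreement and C-307 is covered: preferential rate Free applies instead.
Duty = $238,095.54 × 0% = $0.00.
Line 2 (R-207, Solune, 2,937 kg, $718,243.35):
Base rate for R-207 is 30.5%.
R-207 has an FTA preferential rate, but origin Solune is not Solay; base rate stands.
Additional duty on R-207 from Solune: +37.8%. Applied ad valorem rate: 30.5% + 37.8% = 68.3%.
Duty = $718,243.35 × 68.3% = $490,560.21.
Line 3 (G-633, Duros, 1,206 kg, $173,651.94):
Code G-633 is under a tariff-rate quota (threshold 1,447 kg). Quantity 1,206 kg is within the quota, so the in-quota rate 4% applies to the full value.
Duty = $173,651.94 × 4% = $6,946.08.
Line 4 (N-426, Solay, 2,184 units, $41,102.88):
Base rate for N-426 is 9%.
Origin Solay qualifies under the Dureth–Solay agreement and N-426 is covered: preferential rate 2.5% applies instead.
Duty = $41,102.88 × 2.5% = $1,027.57.
Total = $0.00 + $490,560.21 + $6,946.08 + $1,027.57 = $498,533.86.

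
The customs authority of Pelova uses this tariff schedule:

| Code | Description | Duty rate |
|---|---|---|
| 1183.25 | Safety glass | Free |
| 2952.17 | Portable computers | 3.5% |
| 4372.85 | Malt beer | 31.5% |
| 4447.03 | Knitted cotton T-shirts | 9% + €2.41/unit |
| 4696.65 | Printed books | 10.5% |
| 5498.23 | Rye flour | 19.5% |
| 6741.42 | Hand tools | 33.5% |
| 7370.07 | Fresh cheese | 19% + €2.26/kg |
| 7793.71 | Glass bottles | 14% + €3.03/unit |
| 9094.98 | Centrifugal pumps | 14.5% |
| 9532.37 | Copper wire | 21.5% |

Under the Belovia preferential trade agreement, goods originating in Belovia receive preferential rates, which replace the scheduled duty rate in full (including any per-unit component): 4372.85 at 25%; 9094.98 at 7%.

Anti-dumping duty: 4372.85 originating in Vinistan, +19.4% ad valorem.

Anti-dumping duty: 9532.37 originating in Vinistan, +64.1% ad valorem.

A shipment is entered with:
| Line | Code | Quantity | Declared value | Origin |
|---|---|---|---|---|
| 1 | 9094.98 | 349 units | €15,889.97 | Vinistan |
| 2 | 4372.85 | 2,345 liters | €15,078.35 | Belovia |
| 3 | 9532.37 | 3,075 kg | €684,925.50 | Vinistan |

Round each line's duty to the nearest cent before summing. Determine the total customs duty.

€592,369.87

Line 1 (9094.98, Vinistan, 349 units, €15,889.97):
Base rate for 9094.98 is 14.5%.
9094.98 has an FTA preferential rate, but origin Vinistan is not Belovia; base rate stands.
Duty = €15,889.97 × 14.5% = €2,304.05.
Line 2 (4372.85, Belovia, 2,345 liters, €15,078.35):
Base rate for 4372.85 is 31.5%.
Origin Belovia qualifies under the Pelova–Belovia agreement and 4372.85 is covered: preferential rate 25% applies instead.
The additional-duty order on 4372.85 targets Vinistan, not Belovia; it does not apply.
Duty = €15,078.35 × 25% = €3,769.59.
Line 3 (9532.37, Vinistan, 3,075 kg, €684,925.50):
Base rate for 9532.37 is 21.5%.
Additional duty on 9532.37 from Vinistan: +64.1%. Applied ad valorem rate: 21.5% + 64.1% = 85.6%.
Duty = €684,925.50 × 85.6% = €586,296.23.
Total = €2,304.05 + €3,769.59 + €586,296.23 = €592,369.87.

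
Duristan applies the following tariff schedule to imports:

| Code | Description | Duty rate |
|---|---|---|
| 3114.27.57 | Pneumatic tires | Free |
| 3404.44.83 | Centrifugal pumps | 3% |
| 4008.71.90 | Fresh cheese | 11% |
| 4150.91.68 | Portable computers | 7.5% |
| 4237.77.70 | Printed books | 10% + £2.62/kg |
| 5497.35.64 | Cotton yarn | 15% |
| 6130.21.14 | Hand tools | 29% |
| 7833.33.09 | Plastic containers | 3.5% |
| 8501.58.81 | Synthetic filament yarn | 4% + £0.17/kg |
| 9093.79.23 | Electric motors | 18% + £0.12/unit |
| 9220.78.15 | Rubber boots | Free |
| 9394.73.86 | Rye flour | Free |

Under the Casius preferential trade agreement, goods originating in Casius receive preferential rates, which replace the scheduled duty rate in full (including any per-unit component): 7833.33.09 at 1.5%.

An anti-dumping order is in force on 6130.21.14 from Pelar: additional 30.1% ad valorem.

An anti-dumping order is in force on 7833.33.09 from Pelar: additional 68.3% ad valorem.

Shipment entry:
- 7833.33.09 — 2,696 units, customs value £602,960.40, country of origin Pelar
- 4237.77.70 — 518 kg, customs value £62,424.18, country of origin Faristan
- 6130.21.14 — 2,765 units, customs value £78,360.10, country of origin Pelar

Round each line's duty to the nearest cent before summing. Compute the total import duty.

£486,835.97

Line 1 (7833.33.09, Pelar, 2,696 units, £602,960.40):
Base rate for 7833.33.09 is 3.5%.
7833.33.09 has an FTA preferential rate, but origin Pelar is not Casius; base rate stands.
Additional duty on 7833.33.09 from Pelar: +68.3%. Applied ad valorem rate: 3.5% + 68.3% = 71.8%.
Duty = £602,960.40 × 71.8% = £432,925.57.
Line 2 (4237.77.70, Faristan, 518 kg, £62,424.18):
Base rate for 4237.77.70 is 10% + £2.62/kg.
Duty = £62,424.18 × 10% + 518 × £2.62 = £7,599.58.
Line 3 (6130.21.14, Pelar, 2,765 units, £78,360.10):
Base rate for 6130.21.14 is 29%.
Additional duty on 6130.21.14 from Pelar: +30.1%. Applied ad valorem rate: 29% + 30.1% = 59.1%.
Duty = £78,360.10 × 59.1% = £46,310.82.
Total = £432,925.57 + £7,599.58 + £46,310.82 = £486,835.97.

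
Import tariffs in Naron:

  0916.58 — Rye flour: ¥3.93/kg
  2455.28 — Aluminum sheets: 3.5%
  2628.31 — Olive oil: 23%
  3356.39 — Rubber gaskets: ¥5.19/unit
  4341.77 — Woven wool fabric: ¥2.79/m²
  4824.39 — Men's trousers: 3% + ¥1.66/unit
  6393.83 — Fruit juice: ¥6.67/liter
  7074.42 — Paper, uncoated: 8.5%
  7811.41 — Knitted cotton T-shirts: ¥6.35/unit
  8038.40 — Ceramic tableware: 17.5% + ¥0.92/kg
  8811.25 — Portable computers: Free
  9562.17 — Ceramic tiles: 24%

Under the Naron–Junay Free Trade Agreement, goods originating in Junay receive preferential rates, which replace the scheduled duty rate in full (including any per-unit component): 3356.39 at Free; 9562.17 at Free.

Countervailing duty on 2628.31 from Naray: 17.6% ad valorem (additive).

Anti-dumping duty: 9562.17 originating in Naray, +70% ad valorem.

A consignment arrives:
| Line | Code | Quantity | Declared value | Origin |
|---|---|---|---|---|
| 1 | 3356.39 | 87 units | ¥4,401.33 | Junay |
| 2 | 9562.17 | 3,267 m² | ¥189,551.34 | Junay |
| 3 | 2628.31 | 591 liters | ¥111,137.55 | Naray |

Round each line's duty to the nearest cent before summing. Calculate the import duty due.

Line 1 (3356.39, Junay, 87 units, ¥4,401.33):
Base rate for 3356.39 is ¥5.19/unit.
Origin Junay qualifies under the Naron–Junay agreement and 3356.39 is covered: preferential rate Free applies instead.
Duty = ¥4,401.33 × 0% = ¥0.00.
Line 2 (9562.17, Junay, 3,267 m², ¥189,551.34):
Base rate for 9562.17 is 24%.
Origin Junay qualifies under the Naron–Junay agreement and 9562.17 is covered: preferential rate Free applies instead.
The additional-duty order on 9562.17 targets Naray, not Junay; it does not apply.
Duty = ¥189,551.34 × 0% = ¥0.00.
Line 3 (2628.31, Naray, 591 liters, ¥111,137.55):
Base rate for 2628.31 is 23%.
Additional duty on 2628.31 from Naray: +17.6%. Applied ad valorem rate: 23% + 17.6% = 40.6%.
Duty = ¥111,137.55 × 40.6% = ¥45,121.85.
Total = ¥0.00 + ¥0.00 + ¥45,121.85 = ¥45,121.85.

¥45,121.85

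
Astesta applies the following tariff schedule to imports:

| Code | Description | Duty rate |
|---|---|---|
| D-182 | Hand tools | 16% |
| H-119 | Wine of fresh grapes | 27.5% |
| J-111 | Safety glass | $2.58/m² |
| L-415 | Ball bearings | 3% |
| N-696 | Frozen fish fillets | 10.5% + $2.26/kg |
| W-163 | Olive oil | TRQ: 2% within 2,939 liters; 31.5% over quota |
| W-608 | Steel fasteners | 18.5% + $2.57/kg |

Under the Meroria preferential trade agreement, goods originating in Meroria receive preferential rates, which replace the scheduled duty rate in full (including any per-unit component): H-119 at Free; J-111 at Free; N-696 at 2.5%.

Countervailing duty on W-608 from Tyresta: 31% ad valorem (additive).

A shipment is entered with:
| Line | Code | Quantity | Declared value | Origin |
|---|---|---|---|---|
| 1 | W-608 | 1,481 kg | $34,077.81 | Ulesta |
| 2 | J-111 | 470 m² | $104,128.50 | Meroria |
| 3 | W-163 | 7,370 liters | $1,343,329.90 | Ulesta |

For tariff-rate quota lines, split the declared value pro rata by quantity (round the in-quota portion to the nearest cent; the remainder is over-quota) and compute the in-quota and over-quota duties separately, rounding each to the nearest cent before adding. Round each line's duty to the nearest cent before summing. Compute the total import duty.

$275,230.48

Line 1 (W-608, Ulesta, 1,481 kg, $34,077.81):
Base rate for W-608 is 18.5% + $2.57/kg.
The additional-duty order on W-608 targets Tyresta, not Ulesta; it does not apply.
Duty = $34,077.81 × 18.5% + 1,481 × $2.57 = $10,110.56.
Line 2 (J-111, Meroria, 470 m², $104,128.50):
Base rate for J-111 is $2.58/m².
Origin Meroria qualifies under the Astesta–Meroria agreement and J-111 is covered: preferential rate Free applies instead.
Duty = $104,128.50 × 0% = $0.00.
Line 3 (W-163, Ulesta, 7,370 liters, $1,343,329.90):
Code W-163 is under a tariff-rate quota (threshold 2,939 liters). In-quota: 2,939 liters at 2%; over-quota: 4,431 liters at 31.5%.
Pro-rata value split: in-quota = $1,343,329.90 × 2,939/7,370 = $535,691.53; over-quota = $1,343,329.90 − $535,691.53 = $807,638.37.
In-quota duty = $535,691.53 × 2% = $10,713.83. Over-quota duty = $807,638.37 × 31.5% = $254,406.09.
Line duty = $10,713.83 + $254,406.09 = $265,119.92.
Total = $10,110.56 + $0.00 + $265,119.92 = $275,230.48.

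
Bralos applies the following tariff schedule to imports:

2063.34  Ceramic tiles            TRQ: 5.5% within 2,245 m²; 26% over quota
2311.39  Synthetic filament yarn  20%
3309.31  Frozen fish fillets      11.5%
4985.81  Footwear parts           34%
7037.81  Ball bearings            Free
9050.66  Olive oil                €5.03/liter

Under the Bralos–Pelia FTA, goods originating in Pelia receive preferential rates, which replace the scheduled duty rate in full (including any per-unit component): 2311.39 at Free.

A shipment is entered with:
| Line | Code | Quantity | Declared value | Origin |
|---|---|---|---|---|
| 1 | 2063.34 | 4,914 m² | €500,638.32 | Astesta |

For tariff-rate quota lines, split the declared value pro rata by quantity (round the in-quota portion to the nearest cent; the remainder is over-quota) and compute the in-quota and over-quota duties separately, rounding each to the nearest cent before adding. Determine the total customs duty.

Line 1 (2063.34, Astesta, 4,914 m², €500,638.32):
Code 2063.34 is under a tariff-rate quota (threshold 2,245 m²). In-quota: 2,245 m² at 5.5%; over-quota: 2,669 m² at 26%.
Pro-rata value split: in-quota = €500,638.32 × 2,245/4,914 = €228,720.60; over-quota = €500,638.32 − €228,720.60 = €271,917.72.
In-quota duty = €228,720.60 × 5.5% = €12,579.63. Over-quota duty = €271,917.72 × 26% = €70,698.61.
Line duty = €12,579.63 + €70,698.61 = €83,278.24.

€83,278.24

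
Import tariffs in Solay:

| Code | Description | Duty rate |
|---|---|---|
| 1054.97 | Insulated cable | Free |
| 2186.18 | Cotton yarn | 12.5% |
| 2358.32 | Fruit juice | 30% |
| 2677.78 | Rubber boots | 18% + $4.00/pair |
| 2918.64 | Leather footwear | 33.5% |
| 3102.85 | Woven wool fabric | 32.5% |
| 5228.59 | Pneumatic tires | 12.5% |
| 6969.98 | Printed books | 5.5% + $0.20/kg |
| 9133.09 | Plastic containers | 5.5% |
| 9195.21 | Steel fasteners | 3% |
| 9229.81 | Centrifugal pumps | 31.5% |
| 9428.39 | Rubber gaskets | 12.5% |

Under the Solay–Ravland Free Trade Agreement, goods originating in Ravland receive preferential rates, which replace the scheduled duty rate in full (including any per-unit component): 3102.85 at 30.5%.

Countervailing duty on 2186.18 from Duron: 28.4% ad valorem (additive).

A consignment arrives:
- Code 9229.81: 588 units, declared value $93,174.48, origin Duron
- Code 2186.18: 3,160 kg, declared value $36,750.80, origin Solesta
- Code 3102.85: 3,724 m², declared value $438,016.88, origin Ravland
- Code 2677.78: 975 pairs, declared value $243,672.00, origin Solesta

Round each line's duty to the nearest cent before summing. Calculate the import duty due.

$215,299.92

Line 1 (9229.81, Duron, 588 units, $93,174.48):
Base rate for 9229.81 is 31.5%.
Duty = $93,174.48 × 31.5% = $29,349.96.
Line 2 (2186.18, Solesta, 3,160 kg, $36,750.80):
Base rate for 2186.18 is 12.5%.
The additional-duty order on 2186.18 targets Duron, not Solesta; it does not apply.
Duty = $36,750.80 × 12.5% = $4,593.85.
Line 3 (3102.85, Ravland, 3,724 m², $438,016.88):
Base rate for 3102.85 is 32.5%.
Origin Ravland qualifies under the Solay–Ravland agreement and 3102.85 is covered: preferential rate 30.5% applies instead.
Duty = $438,016.88 × 30.5% = $133,595.15.
Line 4 (2677.78, Solesta, 975 pairs, $243,672.00):
Base rate for 2677.78 is 18% + $4.00/pair.
Duty = $243,672.00 × 18% + 975 × $4.00 = $47,760.96.
Total = $29,349.96 + $4,593.85 + $133,595.15 + $47,760.96 = $215,299.92.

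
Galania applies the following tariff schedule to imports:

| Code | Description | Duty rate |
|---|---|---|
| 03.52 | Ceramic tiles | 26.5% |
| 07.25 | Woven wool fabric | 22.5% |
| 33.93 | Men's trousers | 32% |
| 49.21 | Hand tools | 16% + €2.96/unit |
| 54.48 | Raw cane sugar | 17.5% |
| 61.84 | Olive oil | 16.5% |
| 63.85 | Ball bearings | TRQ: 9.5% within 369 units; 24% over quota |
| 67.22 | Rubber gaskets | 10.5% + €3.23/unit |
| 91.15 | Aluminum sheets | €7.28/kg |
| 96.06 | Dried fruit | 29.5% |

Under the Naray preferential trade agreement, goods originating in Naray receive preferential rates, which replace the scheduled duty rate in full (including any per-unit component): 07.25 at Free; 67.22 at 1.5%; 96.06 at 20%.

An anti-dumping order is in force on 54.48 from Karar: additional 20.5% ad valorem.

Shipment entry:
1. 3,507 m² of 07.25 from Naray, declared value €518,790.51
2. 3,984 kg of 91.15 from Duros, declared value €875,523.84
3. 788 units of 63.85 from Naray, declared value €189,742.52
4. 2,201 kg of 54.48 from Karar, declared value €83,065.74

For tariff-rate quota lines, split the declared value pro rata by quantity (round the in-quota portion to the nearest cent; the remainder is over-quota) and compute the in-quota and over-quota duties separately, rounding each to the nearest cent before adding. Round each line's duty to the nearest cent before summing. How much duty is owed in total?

Line 1 (07.25, Naray, 3,507 m², €518,790.51):
Base rate for 07.25 is 22.5%.
Origin Naray qualifies under the Galania–Naray agreement and 07.25 is covered: preferential rate Free applies instead.
Duty = €518,790.51 × 0% = €0.00.
Line 2 (91.15, Duros, 3,984 kg, €875,523.84):
Base rate for 91.15 is €7.28/kg.
Duty = 3,984 × €7.28 = €29,003.52.
Line 3 (63.85, Naray, 788 units, €189,742.52):
Code 63.85 is under a tariff-rate quota (threshold 369 units). In-quota: 369 units at 9.5%; over-quota: 419 units at 24%.
Pro-rata value split: in-quota = €189,742.52 × 369/788 = €88,851.51; over-quota = €189,742.52 − €88,851.51 = €100,891.01.
In-quota duty = €88,851.51 × 9.5% = €8,440.89. Over-quota duty = €100,891.01 × 24% = €24,213.84.
Line duty = €8,440.89 + €24,213.84 = €32,654.73.
Line 4 (54.48, Karar, 2,201 kg, €83,065.74):
Base rate for 54.48 is 17.5%.
Additional duty on 54.48 from Karar: +20.5%. Applied ad valorem rate: 17.5% + 20.5% = 38%.
Duty = €83,065.74 × 38% = €31,564.98.
Total = €0.00 + €29,003.52 + €32,654.73 + €31,564.98 = €93,223.23.

€93,223.23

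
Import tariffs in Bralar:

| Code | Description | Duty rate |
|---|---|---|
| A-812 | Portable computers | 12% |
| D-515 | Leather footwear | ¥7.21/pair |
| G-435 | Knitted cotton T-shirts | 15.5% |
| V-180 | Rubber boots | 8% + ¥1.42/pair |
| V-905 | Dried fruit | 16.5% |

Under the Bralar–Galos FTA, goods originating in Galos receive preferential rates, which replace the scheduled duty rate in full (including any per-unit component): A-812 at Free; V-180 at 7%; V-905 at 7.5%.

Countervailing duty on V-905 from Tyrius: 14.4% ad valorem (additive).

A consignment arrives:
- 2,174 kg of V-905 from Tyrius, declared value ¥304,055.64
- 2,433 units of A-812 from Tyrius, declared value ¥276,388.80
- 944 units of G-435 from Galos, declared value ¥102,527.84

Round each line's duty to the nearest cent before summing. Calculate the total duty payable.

¥143,011.67

Line 1 (V-905, Tyrius, 2,174 kg, ¥304,055.64):
Base rate for V-905 is 16.5%.
V-905 has an FTA preferential rate, but origin Tyrius is not Galos; base rate stands.
Additional duty on V-905 from Tyrius: +14.4%. Applied ad valorem rate: 16.5% + 14.4% = 30.9%.
Duty = ¥304,055.64 × 30.9% = ¥93,953.19.
Line 2 (A-812, Tyrius, 2,433 units, ¥276,388.80):
Base rate for A-812 is 12%.
A-812 has an FTA preferential rate, but origin Tyrius is not Galos; base rate stands.
Duty = ¥276,388.80 × 12% = ¥33,166.66.
Line 3 (G-435, Galos, 944 units, ¥102,527.84):
Base rate for G-435 is 15.5%.
Origin Galos is the FTA partner but G-435 is not on the preference list; base rate stands.
Duty = ¥102,527.84 × 15.5% = ¥15,891.82.
Total = ¥93,953.19 + ¥33,166.66 + ¥15,891.82 = ¥143,011.67.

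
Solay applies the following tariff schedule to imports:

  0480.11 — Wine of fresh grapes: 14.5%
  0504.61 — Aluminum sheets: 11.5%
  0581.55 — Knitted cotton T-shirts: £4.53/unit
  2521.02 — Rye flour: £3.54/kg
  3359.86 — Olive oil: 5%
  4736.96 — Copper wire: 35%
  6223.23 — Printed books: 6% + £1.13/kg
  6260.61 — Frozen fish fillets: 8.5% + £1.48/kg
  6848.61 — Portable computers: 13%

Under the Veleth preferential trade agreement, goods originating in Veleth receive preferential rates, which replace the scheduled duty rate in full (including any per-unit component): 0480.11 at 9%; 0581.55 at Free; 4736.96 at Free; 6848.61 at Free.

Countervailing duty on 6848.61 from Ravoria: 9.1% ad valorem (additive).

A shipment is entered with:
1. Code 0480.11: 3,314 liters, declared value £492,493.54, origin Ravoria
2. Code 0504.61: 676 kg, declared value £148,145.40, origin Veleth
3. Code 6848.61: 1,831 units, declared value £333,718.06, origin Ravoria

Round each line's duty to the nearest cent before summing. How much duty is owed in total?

£162,199.97

Line 1 (0480.11, Ravoria, 3,314 liters, £492,493.54):
Base rate for 0480.11 is 14.5%.
0480.11 has an FTA preferential rate, but origin Ravoria is not Veleth; base rate stands.
Duty = £492,493.54 × 14.5% = £71,411.56.
Line 2 (0504.61, Veleth, 676 kg, £148,145.40):
Base rate for 0504.61 is 11.5%.
Origin Veleth is the FTA partner but 0504.61 is not on the preference list; base rate stands.
Duty = £148,145.40 × 11.5% = £17,036.72.
Line 3 (6848.61, Ravoria, 1,831 units, £333,718.06):
Base rate for 6848.61 is 13%.
6848.61 has an FTA preferential rate, but origin Ravoria is not Veleth; base rate stands.
Additional duty on 6848.61 from Ravoria: +9.1%. Applied ad valorem rate: 13% + 9.1% = 22.1%.
Duty = £333,718.06 × 22.1% = £73,751.69.
Total = £71,411.56 + £17,036.72 + £73,751.69 = £162,199.97.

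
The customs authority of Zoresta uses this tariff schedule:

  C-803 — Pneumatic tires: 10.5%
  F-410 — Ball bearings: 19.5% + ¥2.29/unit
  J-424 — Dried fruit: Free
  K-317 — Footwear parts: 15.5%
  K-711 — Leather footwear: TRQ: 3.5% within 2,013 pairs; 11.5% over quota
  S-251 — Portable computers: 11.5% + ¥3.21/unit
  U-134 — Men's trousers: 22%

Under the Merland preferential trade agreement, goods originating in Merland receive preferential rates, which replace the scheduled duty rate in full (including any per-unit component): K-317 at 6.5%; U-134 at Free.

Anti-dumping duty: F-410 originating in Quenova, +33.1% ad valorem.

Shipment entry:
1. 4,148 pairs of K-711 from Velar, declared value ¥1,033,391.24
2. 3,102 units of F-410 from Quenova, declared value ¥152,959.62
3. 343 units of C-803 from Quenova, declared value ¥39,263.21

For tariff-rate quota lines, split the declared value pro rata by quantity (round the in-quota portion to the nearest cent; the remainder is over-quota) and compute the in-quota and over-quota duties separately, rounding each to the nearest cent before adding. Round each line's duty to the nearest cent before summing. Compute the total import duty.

¥170,403.07

Line 1 (K-711, Velar, 4,148 pairs, ¥1,033,391.24):
Code K-711 is under a tariff-rate quota (threshold 2,013 pairs). In-quota: 2,013 pairs at 3.5%; over-quota: 2,135 pairs at 11.5%.
Pro-rata value split: in-quota = ¥1,033,391.24 × 2,013/4,148 = ¥501,498.69; over-quota = ¥1,033,391.24 − ¥501,498.69 = ¥531,892.55.
In-quota duty = ¥501,498.69 × 3.5% = ¥17,552.45. Over-quota duty = ¥531,892.55 × 11.5% = ¥61,167.64.
Line duty = ¥17,552.45 + ¥61,167.64 = ¥78,720.09.
Line 2 (F-410, Quenova, 3,102 units, ¥152,959.62):
Base rate for F-410 is 19.5% + ¥2.29/unit.
Additional duty on F-410 from Quenova: +33.1%. Applied ad valorem rate: 19.5% + 33.1% = 52.6%.
Duty = ¥152,959.62 × 52.6% + 3,102 × ¥2.29 = ¥87,560.34.
Line 3 (C-803, Quenova, 343 units, ¥39,263.21):
Base rate for C-803 is 10.5%.
Duty = ¥39,263.21 × 10.5% = ¥4,122.64.
Total = ¥78,720.09 + ¥87,560.34 + ¥4,122.64 = ¥170,403.07.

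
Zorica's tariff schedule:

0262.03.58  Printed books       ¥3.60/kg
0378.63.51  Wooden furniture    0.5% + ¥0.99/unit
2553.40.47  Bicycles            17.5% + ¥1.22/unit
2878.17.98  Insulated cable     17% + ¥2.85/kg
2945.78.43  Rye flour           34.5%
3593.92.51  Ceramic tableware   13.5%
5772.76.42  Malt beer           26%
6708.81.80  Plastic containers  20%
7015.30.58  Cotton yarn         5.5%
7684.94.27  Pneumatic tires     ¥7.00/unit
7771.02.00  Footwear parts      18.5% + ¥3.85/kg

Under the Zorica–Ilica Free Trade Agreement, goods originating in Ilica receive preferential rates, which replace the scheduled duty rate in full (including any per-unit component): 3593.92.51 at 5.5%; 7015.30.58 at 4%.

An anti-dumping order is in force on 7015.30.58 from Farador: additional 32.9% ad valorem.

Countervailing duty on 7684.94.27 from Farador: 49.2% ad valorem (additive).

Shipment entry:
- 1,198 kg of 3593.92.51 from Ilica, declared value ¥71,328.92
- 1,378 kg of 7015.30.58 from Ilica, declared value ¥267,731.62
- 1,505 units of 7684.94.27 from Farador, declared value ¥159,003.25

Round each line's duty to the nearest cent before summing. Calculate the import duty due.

¥103,396.95

Line 1 (3593.92.51, Ilica, 1,198 kg, ¥71,328.92):
Base rate for 3593.92.51 is 13.5%.
Origin Ilica qualifies under the Zorica–Ilica agreement and 3593.92.51 is covered: preferential rate 5.5% applies instead.
Duty = ¥71,328.92 × 5.5% = ¥3,923.09.
Line 2 (7015.30.58, Ilica, 1,378 kg, ¥267,731.62):
Base rate for 7015.30.58 is 5.5%.
Origin Ilica qualifies under the Zorica–Ilica agreement and 7015.30.58 is covered: preferential rate 4% applies instead.
The additional-duty order on 7015.30.58 targets Farador, not Ilica; it does not apply.
Duty = ¥267,731.62 × 4% = ¥10,709.26.
Line 3 (7684.94.27, Farador, 1,505 units, ¥159,003.25):
Base rate for 7684.94.27 is ¥7.00/unit.
Additional duty on 7684.94.27 from Farador: +49.2% ad valorem. Applied ad valorem rate = 49.2%.
Duty = ¥159,003.25 × 49.2% + 1,505 × ¥7.00 = ¥88,764.60.
Total = ¥3,923.09 + ¥10,709.26 + ¥88,764.60 = ¥103,396.95.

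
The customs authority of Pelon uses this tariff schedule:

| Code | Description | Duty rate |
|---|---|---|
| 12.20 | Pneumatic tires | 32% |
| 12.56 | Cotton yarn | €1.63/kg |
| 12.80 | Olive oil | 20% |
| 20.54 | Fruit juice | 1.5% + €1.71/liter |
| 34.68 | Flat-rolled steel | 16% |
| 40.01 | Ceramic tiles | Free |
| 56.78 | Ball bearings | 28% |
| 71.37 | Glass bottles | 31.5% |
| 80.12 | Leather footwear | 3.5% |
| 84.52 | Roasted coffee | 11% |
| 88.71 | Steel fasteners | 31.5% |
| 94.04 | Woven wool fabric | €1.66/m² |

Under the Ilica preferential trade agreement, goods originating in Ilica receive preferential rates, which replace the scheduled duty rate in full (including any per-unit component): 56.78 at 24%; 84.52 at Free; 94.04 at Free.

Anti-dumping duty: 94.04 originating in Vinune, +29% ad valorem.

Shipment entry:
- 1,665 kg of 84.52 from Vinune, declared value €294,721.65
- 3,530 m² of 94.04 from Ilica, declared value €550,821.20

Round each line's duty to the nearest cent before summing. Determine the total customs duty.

Line 1 (84.52, Vinune, 1,665 kg, €294,721.65):
Base rate for 84.52 is 11%.
84.52 has an FTA preferential rate, but origin Vinune is not Ilica; base rate stands.
Duty = €294,721.65 × 11% = €32,419.38.
Line 2 (94.04, Ilica, 3,530 m², €550,821.20):
Base rate for 94.04 is €1.66/m².
Origin Ilica qualifies under the Pelon–Ilica agreement and 94.04 is covered: preferential rate Free applies instead.
The additional-duty order on 94.04 targets Vinune, not Ilica; it does not apply.
Duty = €550,821.20 × 0% = €0.00.
Total = €32,419.38 + €0.00 = €32,419.38.

€32,419.38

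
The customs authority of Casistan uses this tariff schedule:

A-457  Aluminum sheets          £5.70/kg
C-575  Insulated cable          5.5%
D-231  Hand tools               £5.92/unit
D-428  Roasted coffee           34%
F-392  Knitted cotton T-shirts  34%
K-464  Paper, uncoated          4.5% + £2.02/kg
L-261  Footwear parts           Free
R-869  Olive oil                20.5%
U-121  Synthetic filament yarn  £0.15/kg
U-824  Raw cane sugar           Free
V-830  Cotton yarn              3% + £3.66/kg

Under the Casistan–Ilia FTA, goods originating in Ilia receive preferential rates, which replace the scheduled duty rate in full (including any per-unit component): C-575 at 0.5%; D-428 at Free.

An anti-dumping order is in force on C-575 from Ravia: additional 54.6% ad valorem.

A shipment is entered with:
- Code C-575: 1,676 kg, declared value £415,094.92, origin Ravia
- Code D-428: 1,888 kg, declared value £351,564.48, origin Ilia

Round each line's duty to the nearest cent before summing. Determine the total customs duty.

Line 1 (C-575, Ravia, 1,676 kg, £415,094.92):
Base rate for C-575 is 5.5%.
C-575 has an FTA preferential rate, but origin Ravia is not Ilia; base rate stands.
Additional duty on C-575 from Ravia: +54.6%. Applied ad valorem rate: 5.5% + 54.6% = 60.1%.
Duty = £415,094.92 × 60.1% = £249,472.05.
Line 2 (D-428, Ilia, 1,888 kg, £351,564.48):
Base rate for D-428 is 34%.
Origin Ilia qualifies under the Casistan–Ilia agreement and D-428 is covered: preferential rate Free applies instead.
Duty = £351,564.48 × 0% = £0.00.
Total = £249,472.05 + £0.00 = £249,472.05.

£249,472.05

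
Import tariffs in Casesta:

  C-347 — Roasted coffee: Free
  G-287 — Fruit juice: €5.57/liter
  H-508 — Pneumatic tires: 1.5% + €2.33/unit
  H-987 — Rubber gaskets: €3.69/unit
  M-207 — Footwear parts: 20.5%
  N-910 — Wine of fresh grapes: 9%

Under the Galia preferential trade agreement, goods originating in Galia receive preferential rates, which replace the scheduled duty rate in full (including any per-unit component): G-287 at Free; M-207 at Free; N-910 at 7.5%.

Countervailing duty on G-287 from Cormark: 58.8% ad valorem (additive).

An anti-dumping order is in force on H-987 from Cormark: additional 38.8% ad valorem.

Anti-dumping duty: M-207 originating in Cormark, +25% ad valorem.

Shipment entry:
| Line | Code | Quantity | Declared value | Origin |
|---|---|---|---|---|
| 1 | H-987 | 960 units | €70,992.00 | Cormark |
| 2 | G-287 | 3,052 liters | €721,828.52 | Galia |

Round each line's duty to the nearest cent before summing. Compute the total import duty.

€31,087.30

Line 1 (H-987, Cormark, 960 units, €70,992.00):
Base rate for H-987 is €3.69/unit.
Additional duty on H-987 from Cormark: +38.8% ad valorem. Applied ad valorem rate = 38.8%.
Duty = €70,992.00 × 38.8% + 960 × €3.69 = €31,087.30.
Line 2 (G-287, Galia, 3,052 liters, €721,828.52):
Base rate for G-287 is €5.57/liter.
Origin Galia qualifies under the Casesta–Galia agreement and G-287 is covered: preferential rate Free applies instead.
The additional-duty order on G-287 targets Cormark, not Galia; it does not apply.
Duty = €721,828.52 × 0% = €0.00.
Total = €31,087.30 + €0.00 = €31,087.30.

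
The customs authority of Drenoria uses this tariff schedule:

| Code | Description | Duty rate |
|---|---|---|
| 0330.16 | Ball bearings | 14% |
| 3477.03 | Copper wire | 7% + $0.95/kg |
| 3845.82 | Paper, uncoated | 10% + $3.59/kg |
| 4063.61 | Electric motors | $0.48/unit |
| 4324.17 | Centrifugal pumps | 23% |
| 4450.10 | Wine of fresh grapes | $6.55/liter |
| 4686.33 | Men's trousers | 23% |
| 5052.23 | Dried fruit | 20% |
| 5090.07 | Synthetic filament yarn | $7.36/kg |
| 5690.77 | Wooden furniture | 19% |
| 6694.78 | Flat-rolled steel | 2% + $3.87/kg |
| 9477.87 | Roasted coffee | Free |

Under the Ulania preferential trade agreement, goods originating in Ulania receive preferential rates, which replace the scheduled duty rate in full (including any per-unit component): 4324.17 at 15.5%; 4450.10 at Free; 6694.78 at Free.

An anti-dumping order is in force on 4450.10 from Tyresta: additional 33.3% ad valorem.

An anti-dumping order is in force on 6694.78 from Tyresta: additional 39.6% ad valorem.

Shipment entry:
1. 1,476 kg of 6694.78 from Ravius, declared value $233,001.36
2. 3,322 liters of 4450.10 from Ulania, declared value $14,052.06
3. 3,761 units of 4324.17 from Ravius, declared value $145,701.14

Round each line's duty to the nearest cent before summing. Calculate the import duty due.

$43,883.41

Line 1 (6694.78, Ravius, 1,476 kg, $233,001.36):
Base rate for 6694.78 is 2% + $3.87/kg.
6694.78 has an FTA preferential rate, but origin Ravius is not Ulania; base rate stands.
The additional-duty order on 6694.78 targets Tyresta, not Ravius; it does not apply.
Duty = $233,001.36 × 2% + 1,476 × $3.87 = $10,372.15.
Line 2 (4450.10, Ulania, 3,322 liters, $14,052.06):
Base rate for 4450.10 is $6.55/liter.
Origin Ulania qualifies under the Drenoria–Ulania agreement and 4450.10 is covered: preferential rate Free applies instead.
The additional-duty order on 4450.10 targets Tyresta, not Ulania; it does not apply.
Duty = $14,052.06 × 0% = $0.00.
Line 3 (4324.17, Ravius, 3,761 units, $145,701.14):
Base rate for 4324.17 is 23%.
4324.17 has an FTA preferential rate, but origin Ravius is not Ulania; base rate stands.
Duty = $145,701.14 × 23% = $33,511.26.
Total = $10,372.15 + $0.00 + $33,511.26 = $43,883.41.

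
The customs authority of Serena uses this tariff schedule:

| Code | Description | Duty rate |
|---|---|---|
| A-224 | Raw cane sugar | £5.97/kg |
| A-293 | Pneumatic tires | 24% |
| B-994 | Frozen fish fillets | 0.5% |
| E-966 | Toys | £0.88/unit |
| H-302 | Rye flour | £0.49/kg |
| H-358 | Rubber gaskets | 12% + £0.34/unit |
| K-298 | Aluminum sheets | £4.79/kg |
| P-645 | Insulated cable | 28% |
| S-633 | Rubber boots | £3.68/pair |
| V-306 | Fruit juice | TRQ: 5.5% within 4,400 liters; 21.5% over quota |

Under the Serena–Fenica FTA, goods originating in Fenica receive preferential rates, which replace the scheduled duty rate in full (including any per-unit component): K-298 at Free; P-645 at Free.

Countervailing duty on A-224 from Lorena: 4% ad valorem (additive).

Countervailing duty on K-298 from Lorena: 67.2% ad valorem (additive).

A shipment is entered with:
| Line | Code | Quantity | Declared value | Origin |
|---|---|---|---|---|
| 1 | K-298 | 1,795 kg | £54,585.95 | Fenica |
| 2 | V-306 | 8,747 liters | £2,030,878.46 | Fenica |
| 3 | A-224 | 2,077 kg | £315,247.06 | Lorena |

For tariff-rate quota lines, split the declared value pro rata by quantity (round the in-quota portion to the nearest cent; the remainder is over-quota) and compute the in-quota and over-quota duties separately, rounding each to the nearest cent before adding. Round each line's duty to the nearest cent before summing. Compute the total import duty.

Line 1 (K-298, Fenica, 1,795 kg, £54,585.95):
Base rate for K-298 is £4.79/kg.
Origin Fenica qualifies under the Serena–Fenica agreement and K-298 is covered: preferential rate Free applies instead.
The additional-duty order on K-298 targets Lorena, not Fenica; it does not apply.
Duty = £54,585.95 × 0% = £0.00.
Line 2 (V-306, Fenica, 8,747 liters, £2,030,878.46):
Code V-306 is under a tariff-rate quota (threshold 4,400 liters). In-quota: 4,400 liters at 5.5%; over-quota: 4,347 liters at 21.5%.
Pro-rata value split: in-quota = £2,030,878.46 × 4,400/8,747 = £1,021,592.00; over-quota = £2,030,878.46 − £1,021,592.00 = £1,009,286.46.
In-quota duty = £1,021,592.00 × 5.5% = £56,187.56. Over-quota duty = £1,009,286.46 × 21.5% = £216,996.59.
Line duty = £56,187.56 + £216,996.59 = £273,184.15.
Line 3 (A-224, Lorena, 2,077 kg, £315,247.06):
Base rate for A-224 is £5.97/kg.
Additional duty on A-224 from Lorena: +4% ad valorem. Applied ad valorem rate = 4%.
Duty = £315,247.06 × 4% + 2,077 × £5.97 = £25,009.57.
Total = £0.00 + £273,184.15 + £25,009.57 = £298,193.72.

£298,193.72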